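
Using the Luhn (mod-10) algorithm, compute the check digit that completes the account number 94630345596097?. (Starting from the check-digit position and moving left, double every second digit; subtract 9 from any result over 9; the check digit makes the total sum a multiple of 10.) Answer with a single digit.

Partial digits right→left: 7 9 0 6 9 5 5 4 3 0 3 6 4 9
Double every second digit counting from the check-digit position (so the 1st, 3rd, 5th, ... of the partial from the right).
  doubled (with −9 where >9): 5 0 9 1 6 6 8 → sum 35
  kept as-is: 9 6 5 4 0 6 9 → sum 39
Total = 35 + 39 = 74.
Check digit = (10 − (74 mod 10)) mod 10 = 6.

6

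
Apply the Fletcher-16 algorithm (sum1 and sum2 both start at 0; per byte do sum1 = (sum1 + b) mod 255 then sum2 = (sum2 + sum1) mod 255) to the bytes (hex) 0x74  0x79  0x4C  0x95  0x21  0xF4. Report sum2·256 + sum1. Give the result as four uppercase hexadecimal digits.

43E5

Running sums (mod 255):
  after byte 0 (0x74): sum1=116, sum2=116
  after byte 1 (0x79): sum1=237, sum2=98
  after byte 2 (0x4C): sum1=58, sum2=156
  after byte 3 (0x95): sum1=207, sum2=108
  after byte 4 (0x21): sum1=240, sum2=93
  after byte 5 (0xF4): sum1=229, sum2=67
Checksum = sum2·256 + sum1 = 67·256 + 229 = 17381 = 0x43E5.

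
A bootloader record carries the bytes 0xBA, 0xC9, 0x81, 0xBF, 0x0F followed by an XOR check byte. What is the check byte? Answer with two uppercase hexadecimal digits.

XOR the bytes together:
  start with 0xBA
  0xBA ⊕ 0xC9 = 0x73
  0x73 ⊕ 0x81 = 0xF2
  0xF2 ⊕ 0xBF = 0x4D
  0x4D ⊕ 0x0F = 0x42

42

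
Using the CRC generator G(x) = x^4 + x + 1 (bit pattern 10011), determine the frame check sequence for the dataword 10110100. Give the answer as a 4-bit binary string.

Append 4 zeros: 101101000000. Divide by 10011 (XOR where the leading bit is 1):
  pos 0: 10110 XOR 10011 = 00101
  pos 2: 10110 XOR 10011 = 00101
  pos 4: 10100 XOR 10011 = 00111
  pos 6: 11100 XOR 10011 = 01111
  pos 7: 11110 XOR 10011 = 01101
Remainder (last 4 bits) = 1101. This is the CRC / FCS.

1101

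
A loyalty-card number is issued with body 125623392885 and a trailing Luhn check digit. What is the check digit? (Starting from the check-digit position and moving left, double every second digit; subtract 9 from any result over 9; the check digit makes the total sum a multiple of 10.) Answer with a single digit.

Partial digits right→left: 5 8 8 2 9 3 3 2 6 5 2 1
Double every second digit counting from the check-digit position (so the 1st, 3rd, 5th, ... of the partial from the right).
  doubled (with −9 where >9): 1 7 9 6 3 4 → sum 30
  kept as-is: 8 2 3 2 5 1 → sum 21
Total = 30 + 21 = 51.
Check digit = (10 − (51 mod 10)) mod 10 = 9.

9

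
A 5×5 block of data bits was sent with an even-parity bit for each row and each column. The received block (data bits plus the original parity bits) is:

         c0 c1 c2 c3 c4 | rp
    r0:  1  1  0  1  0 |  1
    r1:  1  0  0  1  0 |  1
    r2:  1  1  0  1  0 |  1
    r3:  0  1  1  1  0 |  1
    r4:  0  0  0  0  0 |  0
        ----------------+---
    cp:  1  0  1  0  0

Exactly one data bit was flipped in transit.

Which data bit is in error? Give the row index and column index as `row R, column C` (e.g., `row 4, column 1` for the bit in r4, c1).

row 1, column 1

Recompute each row's even parity and compare to rp:
  r0: data parity 1, sent rp 1 → ok
  r1: data parity 0, sent rp 1 → mismatch
  r2: data parity 1, sent rp 1 → ok
  r3: data parity 1, sent rp 1 → ok
  r4: data parity 0, sent rp 0 → ok
Recompute each column's even parity and compare to cp:
  c0: data parity 1, sent cp 1 → ok
  c1: data parity 1, sent cp 0 → mismatch
  c2: data parity 1, sent cp 1 → ok
  c3: data parity 0, sent cp 0 → ok
  c4: data parity 0, sent cp 0 → ok
Exactly one row (r1) and one column (c1) fail → the flipped bit is at their intersection.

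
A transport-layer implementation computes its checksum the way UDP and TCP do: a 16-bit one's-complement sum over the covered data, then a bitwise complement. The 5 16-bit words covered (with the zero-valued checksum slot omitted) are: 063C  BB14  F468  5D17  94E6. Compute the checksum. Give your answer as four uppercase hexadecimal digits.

5848

One's-complement addition (fold any carry out of bit 15 back into bit 0):
  0x063C + 0xBB14 = 0x0C150
  0xC150 + 0xF468 = 0x1B5B8 → wrap carry → 0xB5B9
  0xB5B9 + 0x5D17 = 0x112D0 → wrap carry → 0x12D1
  0x12D1 + 0x94E6 = 0x0A7B7
One's-complement sum = 0xA7B7.
Checksum = ~0xA7B7 & 0xFFFF = 0x5848.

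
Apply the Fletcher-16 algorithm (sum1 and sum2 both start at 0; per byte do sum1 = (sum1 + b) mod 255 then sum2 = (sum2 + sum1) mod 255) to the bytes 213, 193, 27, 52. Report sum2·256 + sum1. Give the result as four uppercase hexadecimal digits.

Running sums (mod 255):
  after byte 0 (213): sum1=213, sum2=213
  after byte 1 (193): sum1=151, sum2=109
  after byte 2 (27): sum1=178, sum2=32
  after byte 3 (52): sum1=230, sum2=7
Checksum = sum2·256 + sum1 = 7·256 + 230 = 2022 = 0x07E6.

07E6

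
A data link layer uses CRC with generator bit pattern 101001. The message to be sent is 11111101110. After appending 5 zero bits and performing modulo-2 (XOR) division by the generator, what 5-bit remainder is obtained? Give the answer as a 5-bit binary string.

10111

Append 5 zeros: 1111110111000000. Divide by 101001 (XOR where the leading bit is 1):
  pos 0: 111111 XOR 101001 = 010110
  pos 1: 101100 XOR 101001 = 000101
  pos 4: 101111 XOR 101001 = 000110
  pos 7: 110000 XOR 101001 = 011001
  pos 8: 110010 XOR 101001 = 011011
  pos 9: 110110 XOR 101001 = 011111
  pos 10: 111110 XOR 101001 = 010111
Remainder (last 5 bits) = 10111. This is the CRC / FCS.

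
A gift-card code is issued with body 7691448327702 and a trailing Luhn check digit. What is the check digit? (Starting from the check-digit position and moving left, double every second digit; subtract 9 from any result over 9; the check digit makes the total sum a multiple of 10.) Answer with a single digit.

7

Partial digits right→left: 2 0 7 7 2 3 8 4 4 1 9 6 7
Double every second digit counting from the check-digit position (so the 1st, 3rd, 5th, ... of the partial from the right).
  doubled (with −9 where >9): 4 5 4 7 8 9 5 → sum 42
  kept as-is: 0 7 3 4 1 6 → sum 21
Total = 42 + 21 = 63.
Check digit = (10 − (63 mod 10)) mod 10 = 7.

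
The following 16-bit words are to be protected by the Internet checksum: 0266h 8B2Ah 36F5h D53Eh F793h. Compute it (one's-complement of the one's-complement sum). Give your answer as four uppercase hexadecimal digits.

One's-complement addition (fold any carry out of bit 15 back into bit 0):
  0x0266 + 0x8B2A = 0x08D90
  0x8D90 + 0x36F5 = 0x0C485
  0xC485 + 0xD53E = 0x199C3 → wrap carry → 0x99C4
  0x99C4 + 0xF793 = 0x19157 → wrap carry → 0x9158
One's-complement sum = 0x9158.
Checksum = ~0x9158 & 0xFFFF = 0x6EA7.

6EA7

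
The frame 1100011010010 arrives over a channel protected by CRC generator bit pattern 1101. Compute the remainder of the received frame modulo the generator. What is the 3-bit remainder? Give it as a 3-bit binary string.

Modulo-2 division of 1100011010010 by 1101:
  pos 0: 1100 XOR 1101 = 0001
  pos 3: 1011 XOR 1101 = 0110
  pos 4: 1100 XOR 1101 = 0001
  pos 7: 1100 XOR 1101 = 0001
Remainder = 110 (nonzero — an error is detected).

110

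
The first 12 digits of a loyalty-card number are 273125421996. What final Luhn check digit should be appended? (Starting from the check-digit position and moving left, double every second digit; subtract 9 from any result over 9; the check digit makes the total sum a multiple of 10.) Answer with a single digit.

5

Partial digits right→left: 6 9 9 1 2 4 5 2 1 3 7 2
Double every second digit counting from the check-digit position (so the 1st, 3rd, 5th, ... of the partial from the right).
  doubled (with −9 where >9): 3 9 4 1 2 5 → sum 24
  kept as-is: 9 1 4 2 3 2 → sum 21
Total = 24 + 21 = 45.
Check digit = (10 − (45 mod 10)) mod 10 = 5.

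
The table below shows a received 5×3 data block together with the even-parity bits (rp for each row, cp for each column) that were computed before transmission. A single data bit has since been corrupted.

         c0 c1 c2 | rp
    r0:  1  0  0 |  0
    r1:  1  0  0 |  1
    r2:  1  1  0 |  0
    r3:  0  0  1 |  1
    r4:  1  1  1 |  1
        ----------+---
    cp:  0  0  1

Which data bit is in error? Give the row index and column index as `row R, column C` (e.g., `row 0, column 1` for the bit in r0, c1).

row 0, column 2

Recompute each row's even parity and compare to rp:
  r0: data parity 1, sent rp 0 → mismatch
  r1: data parity 1, sent rp 1 → ok
  r2: data parity 0, sent rp 0 → ok
  r3: data parity 1, sent rp 1 → ok
  r4: data parity 1, sent rp 1 → ok
Recompute each column's even parity and compare to cp:
  c0: data parity 0, sent cp 0 → ok
  c1: data parity 0, sent cp 0 → ok
  c2: data parity 0, sent cp 1 → mismatch
Exactly one row (r0) and one column (c2) fail → the flipped bit is at their intersection.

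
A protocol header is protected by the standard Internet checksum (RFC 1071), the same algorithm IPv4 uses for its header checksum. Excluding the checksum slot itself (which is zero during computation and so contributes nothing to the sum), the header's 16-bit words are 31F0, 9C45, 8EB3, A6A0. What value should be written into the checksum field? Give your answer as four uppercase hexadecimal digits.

One's-complement addition (fold any carry out of bit 15 back into bit 0):
  0x31F0 + 0x9C45 = 0x0CE35
  0xCE35 + 0x8EB3 = 0x15CE8 → wrap carry → 0x5CE9
  0x5CE9 + 0xA6A0 = 0x10389 → wrap carry → 0x038A
One's-complement sum = 0x038A.
Checksum = ~0x038A & 0xFFFF = 0xFC75.

FC75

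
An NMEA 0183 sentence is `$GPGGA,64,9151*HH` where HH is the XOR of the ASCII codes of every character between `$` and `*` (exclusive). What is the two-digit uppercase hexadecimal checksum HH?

58

XOR the ASCII codes of the payload characters:
  'G' = 0x47 → acc = 0x47
  'P' = 0x50 → acc = 0x17
  'G' = 0x47 → acc = 0x50
  'G' = 0x47 → acc = 0x17
  'A' = 0x41 → acc = 0x56
  ',' = 0x2C → acc = 0x7A
  '6' = 0x36 → acc = 0x4C
  '4' = 0x34 → acc = 0x78
  ',' = 0x2C → acc = 0x54
  '9' = 0x39 → acc = 0x6D
  '1' = 0x31 → acc = 0x5C
  '5' = 0x35 → acc = 0x69
  '1' = 0x31 → acc = 0x58
Checksum = 0x58.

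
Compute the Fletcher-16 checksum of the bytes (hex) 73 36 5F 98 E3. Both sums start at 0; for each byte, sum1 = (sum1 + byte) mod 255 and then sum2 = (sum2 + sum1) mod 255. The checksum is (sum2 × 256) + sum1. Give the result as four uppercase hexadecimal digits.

4D85

Running sums (mod 255):
  after byte 0 (73): sum1=115, sum2=115
  after byte 1 (36): sum1=169, sum2=29
  after byte 2 (5F): sum1=9, sum2=38
  after byte 3 (98): sum1=161, sum2=199
  after byte 4 (E3): sum1=133, sum2=77
Checksum = sum2·256 + sum1 = 77·256 + 133 = 19845 = 0x4D85.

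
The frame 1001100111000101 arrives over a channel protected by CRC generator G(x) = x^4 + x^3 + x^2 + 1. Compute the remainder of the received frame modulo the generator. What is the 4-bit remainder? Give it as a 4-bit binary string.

0000

Modulo-2 division of 1001100111000101 by 11101:
  pos 0: 10011 XOR 11101 = 01110
  pos 1: 11100 XOR 11101 = 00001
  pos 5: 10111 XOR 11101 = 01010
  pos 6: 10100 XOR 11101 = 01001
  pos 7: 10010 XOR 11101 = 01111
  pos 8: 11110 XOR 11101 = 00011
  pos 11: 11101 XOR 11101 = 00000
Remainder = 0000 (zero — the frame passes the CRC check).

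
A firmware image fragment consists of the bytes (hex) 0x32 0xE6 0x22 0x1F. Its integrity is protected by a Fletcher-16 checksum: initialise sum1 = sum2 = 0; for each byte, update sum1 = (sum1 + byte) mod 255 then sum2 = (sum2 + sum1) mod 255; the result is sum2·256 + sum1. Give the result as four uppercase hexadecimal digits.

Running sums (mod 255):
  after byte 0 (0x32): sum1=50, sum2=50
  after byte 1 (0xE6): sum1=25, sum2=75
  after byte 2 (0x22): sum1=59, sum2=134
  after byte 3 (0x1F): sum1=90, sum2=224
Checksum = sum2·256 + sum1 = 224·256 + 90 = 57434 = 0xE05A.

E05A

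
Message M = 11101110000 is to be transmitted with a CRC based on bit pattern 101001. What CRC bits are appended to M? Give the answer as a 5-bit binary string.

Append 5 zeros: 1110111000000000. Divide by 101001 (XOR where the leading bit is 1):
  pos 0: 111011 XOR 101001 = 010010
  pos 1: 100101 XOR 101001 = 001100
  pos 3: 110000 XOR 101001 = 011001
  pos 4: 110010 XOR 101001 = 011011
  pos 5: 110110 XOR 101001 = 011111
  pos 6: 111110 XOR 101001 = 010111
  pos 7: 101110 XOR 101001 = 000111
  pos 10: 111000 XOR 101001 = 010001
Remainder (last 5 bits) = 10001. This is the CRC / FCS.

10001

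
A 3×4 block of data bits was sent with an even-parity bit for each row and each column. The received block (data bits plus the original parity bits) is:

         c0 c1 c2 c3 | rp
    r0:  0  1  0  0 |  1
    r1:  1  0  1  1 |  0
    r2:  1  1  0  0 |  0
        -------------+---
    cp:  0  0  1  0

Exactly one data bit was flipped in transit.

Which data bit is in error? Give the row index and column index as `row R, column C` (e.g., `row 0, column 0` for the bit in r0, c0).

Recompute each row's even parity and compare to rp:
  r0: data parity 1, sent rp 1 → ok
  r1: data parity 1, sent rp 0 → mismatch
  r2: data parity 0, sent rp 0 → ok
Recompute each column's even parity and compare to cp:
  c0: data parity 0, sent cp 0 → ok
  c1: data parity 0, sent cp 0 → ok
  c2: data parity 1, sent cp 1 → ok
  c3: data parity 1, sent cp 0 → mismatch
Exactly one row (r1) and one column (c3) fail → the flipped bit is at their intersection.

row 1, column 3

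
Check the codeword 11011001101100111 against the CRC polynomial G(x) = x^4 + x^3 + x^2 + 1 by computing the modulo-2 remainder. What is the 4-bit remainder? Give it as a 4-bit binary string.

0111

Modulo-2 division of 11011001101100111 by 11101:
  pos 0: 11011 XOR 11101 = 00110
  pos 2: 11000 XOR 11101 = 00101
  pos 4: 10111 XOR 11101 = 01010
  pos 5: 10100 XOR 11101 = 01001
  pos 6: 10011 XOR 11101 = 01110
  pos 7: 11101 XOR 11101 = 00000
Remainder = 0111 (nonzero — an error is detected).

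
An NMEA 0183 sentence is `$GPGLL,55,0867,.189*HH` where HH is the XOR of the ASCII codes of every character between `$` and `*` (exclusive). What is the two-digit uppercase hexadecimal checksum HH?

XOR the ASCII codes of the payload characters:
  'G' = 0x47 → acc = 0x47
  'P' = 0x50 → acc = 0x17
  'G' = 0x47 → acc = 0x50
  'L' = 0x4C → acc = 0x1C
  'L' = 0x4C → acc = 0x50
  ',' = 0x2C → acc = 0x7C
  '5' = 0x35 → acc = 0x49
  '5' = 0x35 → acc = 0x7C
  ',' = 0x2C → acc = 0x50
  '0' = 0x30 → acc = 0x60
  '8' = 0x38 → acc = 0x58
  '6' = 0x36 → acc = 0x6E
  '7' = 0x37 → acc = 0x59
  ',' = 0x2C → acc = 0x75
  '.' = 0x2E → acc = 0x5B
  '1' = 0x31 → acc = 0x6A
  '8' = 0x38 → acc = 0x52
  '9' = 0x39 → acc = 0x6B
Checksum = 0x6B.

6B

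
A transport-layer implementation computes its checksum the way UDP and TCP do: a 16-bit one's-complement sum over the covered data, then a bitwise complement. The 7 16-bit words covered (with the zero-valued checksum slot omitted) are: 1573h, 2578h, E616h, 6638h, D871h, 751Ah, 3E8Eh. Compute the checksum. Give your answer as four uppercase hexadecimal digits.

One's-complement addition (fold any carry out of bit 15 back into bit 0):
  0x1573 + 0x2578 = 0x03AEB
  0x3AEB + 0xE616 = 0x12101 → wrap carry → 0x2102
  0x2102 + 0x6638 = 0x0873A
  0x873A + 0xD871 = 0x15FAB → wrap carry → 0x5FAC
  0x5FAC + 0x751A = 0x0D4C6
  0xD4C6 + 0x3E8E = 0x11354 → wrap carry → 0x1355
One's-complement sum = 0x1355.
Checksum = ~0x1355 & 0xFFFF = 0xECAA.

ECAA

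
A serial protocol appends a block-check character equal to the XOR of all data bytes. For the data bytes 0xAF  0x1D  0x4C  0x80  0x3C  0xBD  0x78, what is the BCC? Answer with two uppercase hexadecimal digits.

XOR the bytes together:
  start with 0xAF
  0xAF ⊕ 0x1D = 0xB2
  0xB2 ⊕ 0x4C = 0xFE
  0xFE ⊕ 0x80 = 0x7E
  0x7E ⊕ 0x3C = 0x42
  0x42 ⊕ 0xBD = 0xFF
  0xFF ⊕ 0x78 = 0x87

87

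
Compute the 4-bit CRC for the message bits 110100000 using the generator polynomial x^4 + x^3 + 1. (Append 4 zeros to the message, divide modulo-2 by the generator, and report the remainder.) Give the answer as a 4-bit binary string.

Append 4 zeros: 1101000000000. Divide by 11001 (XOR where the leading bit is 1):
  pos 0: 11010 XOR 11001 = 00011
  pos 3: 11000 XOR 11001 = 00001
  pos 7: 10000 XOR 11001 = 01001
  pos 8: 10010 XOR 11001 = 01011
Remainder (last 4 bits) = 1011. This is the CRC / FCS.

1011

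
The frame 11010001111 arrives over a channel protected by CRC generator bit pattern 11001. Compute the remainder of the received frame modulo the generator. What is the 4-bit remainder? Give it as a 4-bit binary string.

0111

Modulo-2 division of 11010001111 by 11001:
  pos 0: 11010 XOR 11001 = 00011
  pos 3: 11001 XOR 11001 = 00000
Remainder = 0111 (nonzero — an error is detected).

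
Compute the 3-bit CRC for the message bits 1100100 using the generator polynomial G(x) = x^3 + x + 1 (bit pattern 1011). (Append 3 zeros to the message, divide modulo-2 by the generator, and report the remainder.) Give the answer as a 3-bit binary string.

Append 3 zeros: 1100100000. Divide by 1011 (XOR where the leading bit is 1):
  pos 0: 1100 XOR 1011 = 0111
  pos 1: 1111 XOR 1011 = 0100
  pos 2: 1000 XOR 1011 = 0011
  pos 4: 1100 XOR 1011 = 0111
  pos 5: 1110 XOR 1011 = 0101
  pos 6: 1010 XOR 1011 = 0001
Remainder (last 3 bits) = 001. This is the CRC / FCS.

001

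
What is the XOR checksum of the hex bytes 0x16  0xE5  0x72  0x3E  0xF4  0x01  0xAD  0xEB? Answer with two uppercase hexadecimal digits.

0C

XOR the bytes together:
  start with 0x16
  0x16 ⊕ 0xE5 = 0xF3
  0xF3 ⊕ 0x72 = 0x81
  0x81 ⊕ 0x3E = 0xBF
  0xBF ⊕ 0xF4 = 0x4B
  0x4B ⊕ 0x01 = 0x4A
  0x4A ⊕ 0xAD = 0xE7
  0xE7 ⊕ 0xEB = 0x0C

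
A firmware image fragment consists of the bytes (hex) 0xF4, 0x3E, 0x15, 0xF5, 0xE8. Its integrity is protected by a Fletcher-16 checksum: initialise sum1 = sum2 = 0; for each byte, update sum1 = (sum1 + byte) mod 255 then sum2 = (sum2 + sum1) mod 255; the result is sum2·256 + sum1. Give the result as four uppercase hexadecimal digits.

D527

Running sums (mod 255):
  after byte 0 (0xF4): sum1=244, sum2=244
  after byte 1 (0x3E): sum1=51, sum2=40
  after byte 2 (0x15): sum1=72, sum2=112
  after byte 3 (0xF5): sum1=62, sum2=174
  after byte 4 (0xE8): sum1=39, sum2=213
Checksum = sum2·256 + sum1 = 213·256 + 39 = 54567 = 0xD527.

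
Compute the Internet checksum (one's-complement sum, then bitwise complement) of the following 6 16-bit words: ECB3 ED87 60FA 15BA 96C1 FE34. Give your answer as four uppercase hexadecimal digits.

1A19

One's-complement addition (fold any carry out of bit 15 back into bit 0):
  0xECB3 + 0xED87 = 0x1DA3A → wrap carry → 0xDA3B
  0xDA3B + 0x60FA = 0x13B35 → wrap carry → 0x3B36
  0x3B36 + 0x15BA = 0x050F0
  0x50F0 + 0x96C1 = 0x0E7B1
  0xE7B1 + 0xFE34 = 0x1E5E5 → wrap carry → 0xE5E6
One's-complement sum = 0xE5E6.
Checksum = ~0xE5E6 & 0xFFFF = 0x1A19.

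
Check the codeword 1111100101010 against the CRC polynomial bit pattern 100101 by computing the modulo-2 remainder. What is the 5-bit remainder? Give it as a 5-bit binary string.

Modulo-2 division of 1111100101010 by 100101:
  pos 0: 111110 XOR 100101 = 011011
  pos 1: 110110 XOR 100101 = 010011
  pos 2: 100111 XOR 100101 = 000010
  pos 6: 100101 XOR 100101 = 000000
Remainder = 00000 (zero — the frame passes the CRC check).

00000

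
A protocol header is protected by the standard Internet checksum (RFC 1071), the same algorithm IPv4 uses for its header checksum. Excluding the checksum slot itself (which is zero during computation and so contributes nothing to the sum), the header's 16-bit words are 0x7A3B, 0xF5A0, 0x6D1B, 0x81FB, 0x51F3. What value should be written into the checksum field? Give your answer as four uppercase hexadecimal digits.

4F19

One's-complement addition (fold any carry out of bit 15 back into bit 0):
  0x7A3B + 0xF5A0 = 0x16FDB → wrap carry → 0x6FDC
  0x6FDC + 0x6D1B = 0x0DCF7
  0xDCF7 + 0x81FB = 0x15EF2 → wrap carry → 0x5EF3
  0x5EF3 + 0x51F3 = 0x0B0E6
One's-complement sum = 0xB0E6.
Checksum = ~0xB0E6 & 0xFFFF = 0x4F19.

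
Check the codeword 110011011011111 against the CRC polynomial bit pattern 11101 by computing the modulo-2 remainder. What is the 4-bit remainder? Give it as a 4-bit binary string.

1110

Modulo-2 division of 110011011011111 by 11101:
  pos 0: 11001 XOR 11101 = 00100
  pos 2: 10010 XOR 11101 = 01111
  pos 3: 11111 XOR 11101 = 00010
  pos 6: 10101 XOR 11101 = 01000
  pos 7: 10001 XOR 11101 = 01100
  pos 8: 11001 XOR 11101 = 00100
  pos 10: 10011 XOR 11101 = 01110
Remainder = 1110 (nonzero — an error is detected).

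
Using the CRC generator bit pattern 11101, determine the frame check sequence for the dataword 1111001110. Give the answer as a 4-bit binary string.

Append 4 zeros: 11110011100000. Divide by 11101 (XOR where the leading bit is 1):
  pos 0: 11110 XOR 11101 = 00011
  pos 3: 11011 XOR 11101 = 00110
  pos 5: 11010 XOR 11101 = 00111
  pos 7: 11100 XOR 11101 = 00001
Remainder (last 4 bits) = 0100. This is the CRC / FCS.

0100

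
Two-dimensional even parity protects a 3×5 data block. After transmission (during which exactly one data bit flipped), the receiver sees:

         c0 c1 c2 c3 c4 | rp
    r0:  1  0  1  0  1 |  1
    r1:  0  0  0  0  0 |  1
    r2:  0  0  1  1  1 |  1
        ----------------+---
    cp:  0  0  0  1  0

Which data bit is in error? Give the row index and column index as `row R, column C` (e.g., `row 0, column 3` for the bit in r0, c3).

Recompute each row's even parity and compare to rp:
  r0: data parity 1, sent rp 1 → ok
  r1: data parity 0, sent rp 1 → mismatch
  r2: data parity 1, sent rp 1 → ok
Recompute each column's even parity and compare to cp:
  c0: data parity 1, sent cp 0 → mismatch
  c1: data parity 0, sent cp 0 → ok
  c2: data parity 0, sent cp 0 → ok
  c3: data parity 1, sent cp 1 → ok
  c4: data parity 0, sent cp 0 → ok
Exactly one row (r1) and one column (c0) fail → the flipped bit is at their intersection.

row 1, column 0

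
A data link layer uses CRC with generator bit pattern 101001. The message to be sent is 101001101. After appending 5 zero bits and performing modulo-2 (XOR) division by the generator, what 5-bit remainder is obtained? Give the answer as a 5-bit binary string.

00100

Append 5 zeros: 10100110100000. Divide by 101001 (XOR where the leading bit is 1):
  pos 0: 101001 XOR 101001 = 000000
  pos 6: 101000 XOR 101001 = 000001
Remainder (last 5 bits) = 00100. This is the CRC / FCS.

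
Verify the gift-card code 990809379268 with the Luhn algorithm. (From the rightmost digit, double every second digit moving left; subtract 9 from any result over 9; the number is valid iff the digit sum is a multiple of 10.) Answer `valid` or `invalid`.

valid

From the right, keep odd positions and double even positions (subtract 9 from any doubled value over 9):
  doubled (positions 2,4,...): 3 9 6 0 0 9 → sum 27
  kept (positions 1,3,...): 8 2 7 9 8 9 → sum 43
Total = 70.
70 mod 10 = 0, so the number is valid.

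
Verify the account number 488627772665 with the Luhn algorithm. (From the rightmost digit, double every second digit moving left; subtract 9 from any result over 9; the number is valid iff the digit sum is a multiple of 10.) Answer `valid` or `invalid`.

From the right, keep odd positions and double even positions (subtract 9 from any doubled value over 9):
  doubled (positions 2,4,...): 3 4 5 4 7 8 → sum 31
  kept (positions 1,3,...): 5 6 7 7 6 8 → sum 39
Total = 70.
70 mod 10 = 0, so the number is valid.

valid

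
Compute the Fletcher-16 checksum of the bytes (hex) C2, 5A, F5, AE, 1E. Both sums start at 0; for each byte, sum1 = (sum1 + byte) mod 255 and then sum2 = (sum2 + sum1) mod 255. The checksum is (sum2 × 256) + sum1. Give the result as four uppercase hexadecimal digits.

94DF

Running sums (mod 255):
  after byte 0 (C2): sum1=194, sum2=194
  after byte 1 (5A): sum1=29, sum2=223
  after byte 2 (F5): sum1=19, sum2=242
  after byte 3 (AE): sum1=193, sum2=180
  after byte 4 (1E): sum1=223, sum2=148
Checksum = sum2·256 + sum1 = 148·256 + 223 = 38111 = 0x94DF.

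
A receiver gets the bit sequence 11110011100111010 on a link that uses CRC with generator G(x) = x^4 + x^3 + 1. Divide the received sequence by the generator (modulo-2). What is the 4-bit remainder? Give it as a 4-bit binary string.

Modulo-2 division of 11110011100111010 by 11001:
  pos 0: 11110 XOR 11001 = 00111
  pos 2: 11101 XOR 11001 = 00100
  pos 4: 10011 XOR 11001 = 01010
  pos 5: 10100 XOR 11001 = 01101
  pos 6: 11010 XOR 11001 = 00011
  pos 9: 11111 XOR 11001 = 00110
  pos 11: 11001 XOR 11001 = 00000
Remainder = 0000 (zero — the frame passes the CRC check).

0000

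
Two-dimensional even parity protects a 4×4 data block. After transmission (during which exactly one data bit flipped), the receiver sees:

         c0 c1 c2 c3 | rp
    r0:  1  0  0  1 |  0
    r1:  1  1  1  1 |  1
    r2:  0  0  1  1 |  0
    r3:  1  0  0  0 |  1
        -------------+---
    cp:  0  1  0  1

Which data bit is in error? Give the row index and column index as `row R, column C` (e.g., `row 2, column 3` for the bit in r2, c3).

row 1, column 0

Recompute each row's even parity and compare to rp:
  r0: data parity 0, sent rp 0 → ok
  r1: data parity 0, sent rp 1 → mismatch
  r2: data parity 0, sent rp 0 → ok
  r3: data parity 1, sent rp 1 → ok
Recompute each column's even parity and compare to cp:
  c0: data parity 1, sent cp 0 → mismatch
  c1: data parity 1, sent cp 1 → ok
  c2: data parity 0, sent cp 0 → ok
  c3: data parity 1, sent cp 1 → ok
Exactly one row (r1) and one column (c0) fail → the flipped bit is at their intersection.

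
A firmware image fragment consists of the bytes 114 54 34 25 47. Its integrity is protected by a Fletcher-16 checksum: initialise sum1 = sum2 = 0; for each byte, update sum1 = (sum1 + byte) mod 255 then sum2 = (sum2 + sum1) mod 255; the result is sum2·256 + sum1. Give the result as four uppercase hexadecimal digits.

Running sums (mod 255):
  after byte 0 (114): sum1=114, sum2=114
  after byte 1 (54): sum1=168, sum2=27
  after byte 2 (34): sum1=202, sum2=229
  after byte 3 (25): sum1=227, sum2=201
  after byte 4 (47): sum1=19, sum2=220
Checksum = sum2·256 + sum1 = 220·256 + 19 = 56339 = 0xDC13.

DC13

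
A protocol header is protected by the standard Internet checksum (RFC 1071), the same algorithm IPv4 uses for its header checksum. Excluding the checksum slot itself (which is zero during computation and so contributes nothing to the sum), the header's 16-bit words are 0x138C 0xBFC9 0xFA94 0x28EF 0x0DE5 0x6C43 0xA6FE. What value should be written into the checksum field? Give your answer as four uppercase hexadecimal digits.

E7FE

One's-complement addition (fold any carry out of bit 15 back into bit 0):
  0x138C + 0xBFC9 = 0x0D355
  0xD355 + 0xFA94 = 0x1CDE9 → wrap carry → 0xCDEA
  0xCDEA + 0x28EF = 0x0F6D9
  0xF6D9 + 0x0DE5 = 0x104BE → wrap carry → 0x04BF
  0x04BF + 0x6C43 = 0x07102
  0x7102 + 0xA6FE = 0x11800 → wrap carry → 0x1801
One's-complement sum = 0x1801.
Checksum = ~0x1801 & 0xFFFF = 0xE7FE.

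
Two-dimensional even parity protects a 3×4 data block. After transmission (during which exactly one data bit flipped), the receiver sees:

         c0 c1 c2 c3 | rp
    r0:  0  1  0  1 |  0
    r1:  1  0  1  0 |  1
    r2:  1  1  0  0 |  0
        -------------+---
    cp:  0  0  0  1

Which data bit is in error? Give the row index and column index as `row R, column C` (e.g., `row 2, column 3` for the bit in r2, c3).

Recompute each row's even parity and compare to rp:
  r0: data parity 0, sent rp 0 → ok
  r1: data parity 0, sent rp 1 → mismatch
  r2: data parity 0, sent rp 0 → ok
Recompute each column's even parity and compare to cp:
  c0: data parity 0, sent cp 0 → ok
  c1: data parity 0, sent cp 0 → ok
  c2: data parity 1, sent cp 0 → mismatch
  c3: data parity 1, sent cp 1 → ok
Exactly one row (r1) and one column (c2) fail → the flipped bit is at their intersection.

row 1, column 2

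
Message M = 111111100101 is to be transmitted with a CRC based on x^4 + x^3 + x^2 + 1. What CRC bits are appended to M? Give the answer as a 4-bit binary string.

1000

Append 4 zeros: 1111111001010000. Divide by 11101 (XOR where the leading bit is 1):
  pos 0: 11111 XOR 11101 = 00010
  pos 3: 10110 XOR 11101 = 01011
  pos 4: 10110 XOR 11101 = 01011
  pos 5: 10111 XOR 11101 = 01010
  pos 6: 10100 XOR 11101 = 01001
  pos 7: 10011 XOR 11101 = 01110
  pos 8: 11100 XOR 11101 = 00001
Remainder (last 4 bits) = 1000. This is the CRC / FCS.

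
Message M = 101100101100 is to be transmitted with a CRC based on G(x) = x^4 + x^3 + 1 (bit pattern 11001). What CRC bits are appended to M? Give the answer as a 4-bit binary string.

Append 4 zeros: 1011001011000000. Divide by 11001 (XOR where the leading bit is 1):
  pos 0: 10110 XOR 11001 = 01111
  pos 1: 11110 XOR 11001 = 00111
  pos 3: 11110 XOR 11001 = 00111
  pos 5: 11111 XOR 11001 = 00110
  pos 7: 11000 XOR 11001 = 00001
  pos 11: 10000 XOR 11001 = 01001
Remainder (last 4 bits) = 1001. This is the CRC / FCS.

1001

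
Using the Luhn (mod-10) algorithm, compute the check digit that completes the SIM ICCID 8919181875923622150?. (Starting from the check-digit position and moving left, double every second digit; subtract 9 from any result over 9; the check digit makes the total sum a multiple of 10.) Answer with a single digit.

Partial digits right→left: 0 5 1 2 2 6 3 2 9 5 7 8 1 8 1 9 1 9 8
Double every second digit counting from the check-digit position (so the 1st, 3rd, 5th, ... of the partial from the right).
  doubled (with −9 where >9): 0 2 4 6 9 5 2 2 2 7 → sum 39
  kept as-is: 5 2 6 2 5 8 8 9 9 → sum 54
Total = 39 + 54 = 93.
Check digit = (10 − (93 mod 10)) mod 10 = 7.

7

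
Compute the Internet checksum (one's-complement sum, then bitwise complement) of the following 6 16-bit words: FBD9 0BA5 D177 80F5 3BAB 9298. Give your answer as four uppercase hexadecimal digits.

One's-complement addition (fold any carry out of bit 15 back into bit 0):
  0xFBD9 + 0x0BA5 = 0x1077E → wrap carry → 0x077F
  0x077F + 0xD177 = 0x0D8F6
  0xD8F6 + 0x80F5 = 0x159EB → wrap carry → 0x59EC
  0x59EC + 0x3BAB = 0x09597
  0x9597 + 0x9298 = 0x1282F → wrap carry → 0x2830
One's-complement sum = 0x2830.
Checksum = ~0x2830 & 0xFFFF = 0xD7CF.

D7CF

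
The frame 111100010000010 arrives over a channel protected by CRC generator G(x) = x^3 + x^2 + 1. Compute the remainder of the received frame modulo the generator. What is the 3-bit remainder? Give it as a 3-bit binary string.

Modulo-2 division of 111100010000010 by 1101:
  pos 0: 1111 XOR 1101 = 0010
  pos 2: 1000 XOR 1101 = 0101
  pos 3: 1010 XOR 1101 = 0111
  pos 4: 1111 XOR 1101 = 0010
  pos 6: 1000 XOR 1101 = 0101
  pos 7: 1010 XOR 1101 = 0111
  pos 8: 1110 XOR 1101 = 0011
  pos 10: 1101 XOR 1101 = 0000
Remainder = 000 (zero — the frame passes the CRC check).

000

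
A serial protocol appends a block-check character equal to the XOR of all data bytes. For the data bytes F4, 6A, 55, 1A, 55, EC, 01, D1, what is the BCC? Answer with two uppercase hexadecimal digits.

B8

XOR the bytes together:
  start with 0xF4
  0xF4 ⊕ 0x6A = 0x9E
  0x9E ⊕ 0x55 = 0xCB
  0xCB ⊕ 0x1A = 0xD1
  0xD1 ⊕ 0x55 = 0x84
  0x84 ⊕ 0xEC = 0x68
  0x68 ⊕ 0x01 = 0x69
  0x69 ⊕ 0xD1 = 0xB8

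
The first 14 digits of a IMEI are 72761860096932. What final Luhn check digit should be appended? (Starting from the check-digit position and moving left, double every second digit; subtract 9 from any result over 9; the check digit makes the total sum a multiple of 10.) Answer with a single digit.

Partial digits right→left: 2 3 9 6 9 0 0 6 8 1 6 7 2 7
Double every second digit counting from the check-digit position (so the 1st, 3rd, 5th, ... of the partial from the right).
  doubled (with −9 where >9): 4 9 9 0 7 3 4 → sum 36
  kept as-is: 3 6 0 6 1 7 7 → sum 30
Total = 36 + 30 = 66.
Check digit = (10 − (66 mod 10)) mod 10 = 4.

4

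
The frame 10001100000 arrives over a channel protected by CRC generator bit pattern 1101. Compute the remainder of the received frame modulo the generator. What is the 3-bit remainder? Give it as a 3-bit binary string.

Modulo-2 division of 10001100000 by 1101:
  pos 0: 1000 XOR 1101 = 0101
  pos 1: 1011 XOR 1101 = 0110
  pos 2: 1101 XOR 1101 = 0000
Remainder = 000 (zero — the frame passes the CRC check).

000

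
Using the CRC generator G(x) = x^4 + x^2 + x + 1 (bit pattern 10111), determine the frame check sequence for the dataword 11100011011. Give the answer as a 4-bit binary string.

1110

Append 4 zeros: 111000110110000. Divide by 10111 (XOR where the leading bit is 1):
  pos 0: 11100 XOR 10111 = 01011
  pos 1: 10110 XOR 10111 = 00001
  pos 5: 11101 XOR 10111 = 01010
  pos 6: 10101 XOR 10111 = 00010
  pos 9: 10000 XOR 10111 = 00111
Remainder (last 4 bits) = 1110. This is the CRC / FCS.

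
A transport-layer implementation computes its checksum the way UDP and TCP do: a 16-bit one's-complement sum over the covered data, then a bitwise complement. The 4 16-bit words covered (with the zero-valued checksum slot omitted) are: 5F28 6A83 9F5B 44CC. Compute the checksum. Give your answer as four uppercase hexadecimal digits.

522C

One's-complement addition (fold any carry out of bit 15 back into bit 0):
  0x5F28 + 0x6A83 = 0x0C9AB
  0xC9AB + 0x9F5B = 0x16906 → wrap carry → 0x6907
  0x6907 + 0x44CC = 0x0ADD3
One's-complement sum = 0xADD3.
Checksum = ~0xADD3 & 0xFFFF = 0x522C.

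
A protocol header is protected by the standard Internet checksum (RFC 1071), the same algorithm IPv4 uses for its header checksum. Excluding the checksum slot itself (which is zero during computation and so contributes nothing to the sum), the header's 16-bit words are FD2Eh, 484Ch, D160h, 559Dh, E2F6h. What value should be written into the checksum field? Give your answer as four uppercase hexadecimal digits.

One's-complement addition (fold any carry out of bit 15 back into bit 0):
  0xFD2E + 0x484C = 0x1457A → wrap carry → 0x457B
  0x457B + 0xD160 = 0x116DB → wrap carry → 0x16DC
  0x16DC + 0x559D = 0x06C79
  0x6C79 + 0xE2F6 = 0x14F6F → wrap carry → 0x4F70
One's-complement sum = 0x4F70.
Checksum = ~0x4F70 & 0xFFFF = 0xB08F.

B08F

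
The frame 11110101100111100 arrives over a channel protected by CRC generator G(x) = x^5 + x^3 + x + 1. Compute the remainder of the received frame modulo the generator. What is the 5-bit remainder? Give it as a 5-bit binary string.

00001

Modulo-2 division of 11110101100111100 by 101011:
  pos 0: 111101 XOR 101011 = 010110
  pos 1: 101100 XOR 101011 = 000111
  pos 4: 111110 XOR 101011 = 010101
  pos 5: 101010 XOR 101011 = 000001
  pos 10: 111110 XOR 101011 = 010101
  pos 11: 101010 XOR 101011 = 000001
Remainder = 00001 (nonzero — an error is detected).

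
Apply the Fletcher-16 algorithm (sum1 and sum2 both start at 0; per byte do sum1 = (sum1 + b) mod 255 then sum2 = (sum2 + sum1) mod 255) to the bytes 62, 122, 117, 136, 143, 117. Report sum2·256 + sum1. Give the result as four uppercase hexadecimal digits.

DDBB

Running sums (mod 255):
  after byte 0 (62): sum1=62, sum2=62
  after byte 1 (122): sum1=184, sum2=246
  after byte 2 (117): sum1=46, sum2=37
  after byte 3 (136): sum1=182, sum2=219
  after byte 4 (143): sum1=70, sum2=34
  after byte 5 (117): sum1=187, sum2=221
Checksum = sum2·256 + sum1 = 221·256 + 187 = 56763 = 0xDDBB.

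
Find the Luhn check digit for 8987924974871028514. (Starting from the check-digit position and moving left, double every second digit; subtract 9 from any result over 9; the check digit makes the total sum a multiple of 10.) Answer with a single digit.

5

Partial digits right→left: 4 1 5 8 2 0 1 7 8 4 7 9 4 2 9 7 8 9 8
Double every second digit counting from the check-digit position (so the 1st, 3rd, 5th, ... of the partial from the right).
  doubled (with −9 where >9): 8 1 4 2 7 5 8 9 7 7 → sum 58
  kept as-is: 1 8 0 7 4 9 2 7 9 → sum 47
Total = 58 + 47 = 105.
Check digit = (10 − (105 mod 10)) mod 10 = 5.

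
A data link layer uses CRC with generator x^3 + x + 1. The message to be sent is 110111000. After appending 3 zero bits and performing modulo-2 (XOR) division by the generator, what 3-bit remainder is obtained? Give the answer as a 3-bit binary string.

Append 3 zeros: 110111000000. Divide by 1011 (XOR where the leading bit is 1):
  pos 0: 1101 XOR 1011 = 0110
  pos 1: 1101 XOR 1011 = 0110
  pos 2: 1101 XOR 1011 = 0110
  pos 3: 1100 XOR 1011 = 0111
  pos 4: 1110 XOR 1011 = 0101
  pos 5: 1010 XOR 1011 = 0001
  pos 8: 1000 XOR 1011 = 0011
Remainder (last 3 bits) = 011. This is the CRC / FCS.

011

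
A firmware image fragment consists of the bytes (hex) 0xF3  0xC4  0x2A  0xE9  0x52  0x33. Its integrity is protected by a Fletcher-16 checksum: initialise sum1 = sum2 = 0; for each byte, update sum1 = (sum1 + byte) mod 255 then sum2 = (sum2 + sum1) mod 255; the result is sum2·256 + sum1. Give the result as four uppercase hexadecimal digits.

Running sums (mod 255):
  after byte 0 (0xF3): sum1=243, sum2=243
  after byte 1 (0xC4): sum1=184, sum2=172
  after byte 2 (0x2A): sum1=226, sum2=143
  after byte 3 (0xE9): sum1=204, sum2=92
  after byte 4 (0x52): sum1=31, sum2=123
  after byte 5 (0x33): sum1=82, sum2=205
Checksum = sum2·256 + sum1 = 205·256 + 82 = 52562 = 0xCD52.

CD52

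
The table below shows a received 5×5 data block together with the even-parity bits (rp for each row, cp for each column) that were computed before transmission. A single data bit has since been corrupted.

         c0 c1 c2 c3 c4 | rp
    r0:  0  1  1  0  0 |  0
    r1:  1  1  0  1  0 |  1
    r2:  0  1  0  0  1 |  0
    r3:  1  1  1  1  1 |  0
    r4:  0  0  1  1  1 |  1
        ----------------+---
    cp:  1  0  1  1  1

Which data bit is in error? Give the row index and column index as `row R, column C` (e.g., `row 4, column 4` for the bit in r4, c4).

row 3, column 0

Recompute each row's even parity and compare to rp:
  r0: data parity 0, sent rp 0 → ok
  r1: data parity 1, sent rp 1 → ok
  r2: data parity 0, sent rp 0 → ok
  r3: data parity 1, sent rp 0 → mismatch
  r4: data parity 1, sent rp 1 → ok
Recompute each column's even parity and compare to cp:
  c0: data parity 0, sent cp 1 → mismatch
  c1: data parity 0, sent cp 0 → ok
  c2: data parity 1, sent cp 1 → ok
  c3: data parity 1, sent cp 1 → ok
  c4: data parity 1, sent cp 1 → ok
Exactly one row (r3) and one column (c0) fail → the flipped bit is at their intersection.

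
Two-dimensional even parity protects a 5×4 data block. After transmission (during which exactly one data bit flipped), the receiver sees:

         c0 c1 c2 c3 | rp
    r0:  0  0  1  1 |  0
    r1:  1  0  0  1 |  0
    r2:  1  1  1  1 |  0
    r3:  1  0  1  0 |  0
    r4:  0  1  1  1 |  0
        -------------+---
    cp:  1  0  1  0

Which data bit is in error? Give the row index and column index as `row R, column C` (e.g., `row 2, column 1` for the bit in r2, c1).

row 4, column 2

Recompute each row's even parity and compare to rp:
  r0: data parity 0, sent rp 0 → ok
  r1: data parity 0, sent rp 0 → ok
  r2: data parity 0, sent rp 0 → ok
  r3: data parity 0, sent rp 0 → ok
  r4: data parity 1, sent rp 0 → mismatch
Recompute each column's even parity and compare to cp:
  c0: data parity 1, sent cp 1 → ok
  c1: data parity 0, sent cp 0 → ok
  c2: data parity 0, sent cp 1 → mismatch
  c3: data parity 0, sent cp 0 → ok
Exactly one row (r4) and one column (c2) fail → the flipped bit is at their intersection.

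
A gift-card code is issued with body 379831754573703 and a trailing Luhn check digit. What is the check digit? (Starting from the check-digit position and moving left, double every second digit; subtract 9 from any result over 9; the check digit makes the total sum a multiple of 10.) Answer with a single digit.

Partial digits right→left: 3 0 7 3 7 5 4 5 7 1 3 8 9 7 3
Double every second digit counting from the check-digit position (so the 1st, 3rd, 5th, ... of the partial from the right).
  doubled (with −9 where >9): 6 5 5 8 5 6 9 6 → sum 50
  kept as-is: 0 3 5 5 1 8 7 → sum 29
Total = 50 + 29 = 79.
Check digit = (10 − (79 mod 10)) mod 10 = 1.

1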